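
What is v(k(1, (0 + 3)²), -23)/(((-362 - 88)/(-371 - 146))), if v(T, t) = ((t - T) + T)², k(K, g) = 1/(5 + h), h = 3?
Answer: 273493/450 ≈ 607.76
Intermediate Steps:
k(K, g) = ⅛ (k(K, g) = 1/(5 + 3) = 1/8 = ⅛)
v(T, t) = t²
v(k(1, (0 + 3)²), -23)/(((-362 - 88)/(-371 - 146))) = (-23)²/(((-362 - 88)/(-371 - 146))) = 529/((-450/(-517))) = 529/((-450*(-1/517))) = 529/(450/517) = 529*(517/450) = 273493/450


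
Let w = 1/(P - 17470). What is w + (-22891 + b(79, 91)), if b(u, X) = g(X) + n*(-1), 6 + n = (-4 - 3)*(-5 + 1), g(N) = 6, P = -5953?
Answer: -536550662/23423 ≈ -22907.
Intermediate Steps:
n = 22 (n = -6 + (-4 - 3)*(-5 + 1) = -6 - 7*(-4) = -6 + 28 = 22)
b(u, X) = -16 (b(u, X) = 6 + 22*(-1) = 6 - 22 = -16)
w = -1/23423 (w = 1/(-5953 - 17470) = 1/(-23423) = -1/23423 ≈ -4.2693e-5)
w + (-22891 + b(79, 91)) = -1/23423 + (-22891 - 16) = -1/23423 - 22907 = -536550662/23423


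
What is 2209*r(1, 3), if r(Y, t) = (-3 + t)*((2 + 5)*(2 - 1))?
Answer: 0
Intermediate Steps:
r(Y, t) = -21 + 7*t (r(Y, t) = (-3 + t)*(7*1) = (-3 + t)*7 = -21 + 7*t)
2209*r(1, 3) = 2209*(-21 + 7*3) = 2209*(-21 + 21) = 2209*0 = 0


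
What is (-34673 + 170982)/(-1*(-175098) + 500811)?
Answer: 136309/675909 ≈ 0.20167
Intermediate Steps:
(-34673 + 170982)/(-1*(-175098) + 500811) = 136309/(175098 + 500811) = 136309/675909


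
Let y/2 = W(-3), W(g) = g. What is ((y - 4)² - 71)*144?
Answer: 4176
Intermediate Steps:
y = -6 (y = 2*(-3) = -6)
((y - 4)² - 71)*144 = ((-6 - 4)² - 71)*144 = ((-10)² - 71)*144 = (100 - 71)*144 = 29*144 = 4176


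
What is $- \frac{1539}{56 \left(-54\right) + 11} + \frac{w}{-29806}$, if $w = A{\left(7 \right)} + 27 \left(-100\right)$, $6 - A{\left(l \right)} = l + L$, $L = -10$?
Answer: $\frac{53979417}{89805478} \approx 0.60107$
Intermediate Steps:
$A{\left(l \right)} = 16 - l$ ($A{\left(l \right)} = 6 - \left(l - 10\right) = 6 - \left(-10 + l\right) = 16 - l$)
$w = -2691$ ($w = \left(16 - 7\right) + 27 \left(-100\right) = \left(16 - 7\right) - 2700 = 9 - 2700 = -2691$)
$- \frac{1539}{56 \left(-54\right) + 11} + \frac{w}{-29806} = - \frac{1539}{56 \left(-54\right) + 11} - \frac{2691}{-29806} = - \frac{1539}{-3024 + 11} - - \frac{2691}{29806} = - \frac{1539}{-3013} + \frac{2691}{29806} = \left(-1539\right) \left(- \frac{1}{3013}\right) + \frac{2691}{29806} = \frac{1539}{3013} + \frac{2691}{29806} = \frac{53979417}{89805478}$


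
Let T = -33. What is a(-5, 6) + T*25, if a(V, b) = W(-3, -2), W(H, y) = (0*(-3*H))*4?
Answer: -825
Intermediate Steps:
W(H, y) = 0 (W(H, y) = 0*4 = 0)
a(V, b) = 0
a(-5, 6) + T*25 = 0 - 33*25 = 0 - 825 = -825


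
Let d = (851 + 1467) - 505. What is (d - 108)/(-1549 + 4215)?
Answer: 55/86 ≈ 0.63953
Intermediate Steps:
d = 1813 (d = 2318 - 505 = 1813)
(d - 108)/(-1549 + 4215) = (1813 - 108)/(-1549 + 4215) = 1705/2666 = 1705*(1/2666) = 55/86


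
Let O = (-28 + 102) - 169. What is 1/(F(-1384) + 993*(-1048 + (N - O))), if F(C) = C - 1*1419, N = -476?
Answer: -1/1421800 ≈ -7.0333e-7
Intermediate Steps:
O = -95 (O = 74 - 169 = -95)
F(C) = -1419 + C (F(C) = C - 1419 = -1419 + C)
1/(F(-1384) + 993*(-1048 + (N - O))) = 1/((-1419 - 1384) + 993*(-1048 + (-476 - 1*(-95)))) = 1/(-2803 + 993*(-1048 + (-476 + 95))) = 1/(-2803 + 993*(-1048 - 381)) = 1/(-2803 + 993*(-1429)) = 1/(-2803 - 1418997) = 1/(-1421800) = -1/1421800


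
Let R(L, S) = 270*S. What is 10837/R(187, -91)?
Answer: -10837/24570 ≈ -0.44107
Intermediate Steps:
10837/R(187, -91) = 10837/((270*(-91))) = 10837/(-24570) = 10837*(-1/24570) = -10837/24570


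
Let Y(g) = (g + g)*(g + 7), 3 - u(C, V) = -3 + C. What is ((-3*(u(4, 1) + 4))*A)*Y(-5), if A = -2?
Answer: -720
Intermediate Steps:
u(C, V) = 6 - C (u(C, V) = 3 - (-3 + C) = 3 + (3 - C) = 6 - C)
Y(g) = 2*g*(7 + g) (Y(g) = (2*g)*(7 + g) = 2*g*(7 + g))
((-3*(u(4, 1) + 4))*A)*Y(-5) = (-3*((6 - 1*4) + 4)*(-2))*(2*(-5)*(7 - 5)) = (-3*((6 - 4) + 4)*(-2))*(2*(-5)*2) = (-3*(2 + 4)*(-2))*(-20) = (-3*6*(-2))*(-20) = -18*(-2)*(-20) = 36*(-20) = -720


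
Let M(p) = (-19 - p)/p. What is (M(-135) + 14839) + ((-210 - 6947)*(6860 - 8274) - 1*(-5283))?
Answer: 1368916084/135 ≈ 1.0140e+7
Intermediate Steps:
M(p) = (-19 - p)/p
(M(-135) + 14839) + ((-210 - 6947)*(6860 - 8274) - 1*(-5283)) = ((-19 - 1*(-135))/(-135) + 14839) + ((-210 - 6947)*(6860 - 8274) - 1*(-5283)) = (-(-19 + 135)/135 + 14839) + (-7157*(-1414) + 5283) = (-1/135*116 + 14839) + (10119998 + 5283) = (-116/135 + 14839) + 10125281 = 2003149/135 + 10125281 = 1368916084/135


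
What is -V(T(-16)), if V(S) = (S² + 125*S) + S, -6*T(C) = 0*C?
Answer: 0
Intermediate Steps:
T(C) = 0 (T(C) = -0*C = -⅙*0 = 0)
V(S) = S² + 126*S
-V(T(-16)) = -0*(126 + 0) = -0*126 = -1*0 = 0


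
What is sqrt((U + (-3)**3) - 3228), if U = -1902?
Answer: 3*I*sqrt(573) ≈ 71.812*I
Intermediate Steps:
sqrt((U + (-3)**3) - 3228) = sqrt((-1902 + (-3)**3) - 3228) = sqrt((-1902 - 27) - 3228) = sqrt(-1929 - 3228) = sqrt(-5157) = 3*I*sqrt(573)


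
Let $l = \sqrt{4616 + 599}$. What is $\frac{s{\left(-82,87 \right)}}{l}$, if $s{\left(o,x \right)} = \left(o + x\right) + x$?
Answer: $\frac{92 \sqrt{5215}}{5215} \approx 1.274$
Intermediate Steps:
$s{\left(o,x \right)} = o + 2 x$
$l = \sqrt{5215} \approx 72.215$
$\frac{s{\left(-82,87 \right)}}{l} = \frac{-82 + 2 \cdot 87}{\sqrt{5215}} = \left(-82 + 174\right) \frac{\sqrt{5215}}{5215} = 92 \frac{\sqrt{5215}}{5215} = \frac{92 \sqrt{5215}}{5215}$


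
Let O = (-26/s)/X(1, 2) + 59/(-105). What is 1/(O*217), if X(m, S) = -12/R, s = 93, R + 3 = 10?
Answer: -90/7789 ≈ -0.011555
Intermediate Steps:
R = 7 (R = -3 + 10 = 7)
X(m, S) = -12/7
O = -7789/19530 (O = (-26/93)/(-12/7) + 59/(-105) = -26*1/93*(-7/12) + 59*(-1/105) = -26/93*(-7/12) - 59/105 = 91/558 - 59/105 = -7789/19530 ≈ -0.39882)
1/(O*217) = 1/(-7789/19530*217) = 1/(-7789/90) = -90/7789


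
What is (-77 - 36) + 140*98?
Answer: 13607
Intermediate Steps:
(-77 - 36) + 140*98 = -113 + 13720 = 13607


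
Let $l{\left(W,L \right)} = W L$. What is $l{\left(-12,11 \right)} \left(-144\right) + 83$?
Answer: $19091$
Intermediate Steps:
$l{\left(W,L \right)} = L W$
$l{\left(-12,11 \right)} \left(-144\right) + 83 = 11 \left(-12\right) \left(-144\right) + 83 = \left(-132\right) \left(-144\right) + 83 = 19008 + 83 = 19091$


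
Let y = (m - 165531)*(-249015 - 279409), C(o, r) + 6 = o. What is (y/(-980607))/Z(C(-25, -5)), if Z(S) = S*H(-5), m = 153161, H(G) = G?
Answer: -1307320976/30398817 ≈ -43.006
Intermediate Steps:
C(o, r) = -6 + o
y = 6536604880 (y = (153161 - 165531)*(-249015 - 279409) = -12370*(-528424) = 6536604880)
Z(S) = -5*S (Z(S) = S*(-5) = -5*S)
(y/(-980607))/Z(C(-25, -5)) = (6536604880/(-980607))/((-5*(-6 - 25))) = (6536604880*(-1/980607))/((-5*(-31))) = -6536604880/980607/155 = -6536604880/980607*1/155 = -1307320976/30398817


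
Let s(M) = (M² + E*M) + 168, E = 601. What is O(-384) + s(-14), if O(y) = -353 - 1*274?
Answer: -8677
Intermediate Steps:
O(y) = -627 (O(y) = -353 - 274 = -627)
s(M) = 168 + M² + 601*M (s(M) = (M² + 601*M) + 168 = 168 + M² + 601*M)
O(-384) + s(-14) = -627 + (168 + (-14)² + 601*(-14)) = -627 + (168 + 196 - 8414) = -627 - 8050 = -8677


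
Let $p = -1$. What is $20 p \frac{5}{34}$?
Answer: $- \frac{50}{17} \approx -2.9412$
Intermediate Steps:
$20 p \frac{5}{34} = 20 \left(-1\right) \frac{5}{34} = - 20 \cdot 5 \cdot \frac{1}{34} = \left(-20\right) \frac{5}{34} = - \frac{50}{17}$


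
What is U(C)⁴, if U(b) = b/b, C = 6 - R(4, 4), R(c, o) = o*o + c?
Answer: 1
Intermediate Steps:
R(c, o) = c + o² (R(c, o) = o² + c = c + o²)
C = -14 (C = 6 - (4 + 4²) = 6 - (4 + 16) = 6 - 1*20 = 6 - 20 = -14)
U(b) = 1
U(C)⁴ = 1⁴ = 1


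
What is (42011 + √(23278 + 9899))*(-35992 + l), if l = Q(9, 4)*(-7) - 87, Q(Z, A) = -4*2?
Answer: -1513362253 - 36023*√33177 ≈ -1.5199e+9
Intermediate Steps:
Q(Z, A) = -8
l = -31 (l = -8*(-7) - 87 = 56 - 87 = -31)
(42011 + √(23278 + 9899))*(-35992 + l) = (42011 + √(23278 + 9899))*(-35992 - 31) = (42011 + √33177)*(-36023) = -1513362253 - 36023*√33177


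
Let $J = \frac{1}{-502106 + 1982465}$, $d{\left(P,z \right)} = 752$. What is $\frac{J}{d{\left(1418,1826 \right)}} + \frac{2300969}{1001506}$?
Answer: $\frac{116432165783659}{50677567833264} \approx 2.2975$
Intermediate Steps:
$J = \frac{1}{1480359} \approx 6.7551 \cdot 10^{-7}$
$\frac{J}{d{\left(1418,1826 \right)}} + \frac{2300969}{1001506} = \frac{1}{1480359 \cdot 752} + \frac{2300969}{1001506} = \frac{1}{1480359} \cdot \frac{1}{752} + 2300969 \cdot \frac{1}{1001506} = \frac{1}{1113229968} + \frac{209179}{91046} = \frac{116432165783659}{50677567833264}$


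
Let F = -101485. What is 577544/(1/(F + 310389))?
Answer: 120651251776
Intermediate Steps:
577544/(1/(F + 310389)) = 577544/(1/(-101485 + 310389)) = 577544/(1/208904) = 577544*208904 = 120651251776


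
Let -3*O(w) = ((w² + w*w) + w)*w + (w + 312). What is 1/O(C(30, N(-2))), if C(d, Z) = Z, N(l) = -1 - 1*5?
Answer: 1/30 ≈ 0.033333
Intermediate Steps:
N(l) = -6 (N(l) = -1 - 5 = -6)
O(w) = -104 - w/3 - w*(w + 2*w²)/3 (O(w) = -(((w² + w*w) + w)*w + (w + 312))/3 = -(((w² + w²) + w)*w + (312 + w))/3 = -((2*w² + w)*w + (312 + w))/3 = -((w + 2*w²)*w + (312 + w))/3 = -(w*(w + 2*w²) + (312 + w))/3 = -(312 + w + w*(w + 2*w²))/3 = -104 - w/3 - w*(w + 2*w²)/3)
1/O(C(30, N(-2))) = 1/(-104 - ⅔*(-6)³ - ⅓*(-6) - ⅓*(-6)²) = 1/(-104 - ⅔*(-216) + 2 - ⅓*36) = 1/(-104 + 144 + 2 - 12) = 1/30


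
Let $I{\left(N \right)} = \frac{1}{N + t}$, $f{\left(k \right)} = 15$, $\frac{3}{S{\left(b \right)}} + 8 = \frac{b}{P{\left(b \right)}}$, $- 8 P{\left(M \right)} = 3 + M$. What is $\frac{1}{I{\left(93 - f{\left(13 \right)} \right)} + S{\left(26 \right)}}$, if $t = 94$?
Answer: $- \frac{18920}{3631} \approx -5.2107$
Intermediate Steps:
$P{\left(M \right)} = - \frac{3}{8} - \frac{M}{8}$ ($P{\left(M \right)} = - \frac{3 + M}{8} = - \frac{3}{8} - \frac{M}{8}$)
$S{\left(b \right)} = \frac{3}{-8 + \frac{b}{- \frac{3}{8} - \frac{b}{8}}}$
$I{\left(N \right)} = \frac{1}{94 + N}$ ($I{\left(N \right)} = \frac{1}{N + 94} = \frac{1}{94 + N}$)
$\frac{1}{I{\left(93 - f{\left(13 \right)} \right)} + S{\left(26 \right)}} = \frac{1}{\frac{1}{94 + \left(93 - 15\right)} + \frac{3 \left(-3 - 26\right)}{8 \left(3 + 2 \cdot 26\right)}} = \frac{1}{\frac{1}{94 + \left(93 - 15\right)} + \frac{3 \left(-3 - 26\right)}{8 \left(3 + 52\right)}} = \frac{1}{\frac{1}{94 + 78} + \frac{3}{8} \cdot \frac{1}{55} \left(-29\right)} = \frac{1}{\frac{1}{172} + \frac{3}{8} \cdot \frac{1}{55} \left(-29\right)} = \frac{1}{\frac{1}{172} - \frac{87}{440}} = \frac{1}{- \frac{3631}{18920}} = - \frac{18920}{3631}$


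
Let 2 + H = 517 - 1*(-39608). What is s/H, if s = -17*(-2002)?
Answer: 34034/40123 ≈ 0.84824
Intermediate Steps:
s = 34034
H = 40123 (H = -2 + (517 - 1*(-39608)) = -2 + (517 + 39608) = -2 + 40125 = 40123)
s/H = 34034/40123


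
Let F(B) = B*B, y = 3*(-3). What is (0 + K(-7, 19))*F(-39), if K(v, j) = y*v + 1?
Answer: 97344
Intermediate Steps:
y = -9
K(v, j) = 1 - 9*v (K(v, j) = -9*v + 1 = 1 - 9*v)
F(B) = B**2
(0 + K(-7, 19))*F(-39) = (0 + (1 - 9*(-7)))*(-39)**2 = (0 + (1 + 63))*1521 = (0 + 64)*1521 = 64*1521 = 97344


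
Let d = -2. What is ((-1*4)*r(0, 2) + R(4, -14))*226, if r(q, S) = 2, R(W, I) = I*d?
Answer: 4520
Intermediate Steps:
R(W, I) = -2*I (R(W, I) = I*(-2) = -2*I)
((-1*4)*r(0, 2) + R(4, -14))*226 = (-1*4*2 - 2*(-14))*226 = (-4*2 + 28)*226 = (-8 + 28)*226 = 20*226 = 4520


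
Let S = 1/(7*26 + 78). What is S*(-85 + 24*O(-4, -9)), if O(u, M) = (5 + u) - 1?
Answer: -17/52 ≈ -0.32692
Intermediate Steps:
O(u, M) = 4 + u
S = 1/260 (S = 1/(182 + 78) = 1/260 ≈ 0.0038462)
S*(-85 + 24*O(-4, -9)) = (-85 + 24*(4 - 4))/260 = (-85 + 24*0)/260 = (-85 + 0)/260 = (1/260)*(-85) = -17/52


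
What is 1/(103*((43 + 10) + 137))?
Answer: 1/19570 ≈ 5.1099e-5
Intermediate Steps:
1/(103*((43 + 10) + 137)) = 1/(103*(53 + 137)) = 1/(103*190) = 1/19570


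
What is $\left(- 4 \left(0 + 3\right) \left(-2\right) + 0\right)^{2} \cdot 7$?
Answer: $4032$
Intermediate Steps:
$\left(- 4 \left(0 + 3\right) \left(-2\right) + 0\right)^{2} \cdot 7 = \left(\left(-4\right) 3 \left(-2\right) + 0\right)^{2} \cdot 7 = \left(\left(-12\right) \left(-2\right) + 0\right)^{2} \cdot 7 = \left(24 + 0\right)^{2} \cdot 7 = 24^{2} \cdot 7 = 576 \cdot 7 = 4032$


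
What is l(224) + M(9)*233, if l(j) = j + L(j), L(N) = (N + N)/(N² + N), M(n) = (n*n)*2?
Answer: 8543252/225 ≈ 37970.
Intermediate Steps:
M(n) = 2*n² (M(n) = n²*2 = 2*n²)
L(N) = 2*N/(N + N²) (L(N) = (2*N)/(N + N²) = 2*N/(N + N²))
l(j) = j + 2/(1 + j)
l(224) + M(9)*233 = (2 + 224*(1 + 224))/(1 + 224) + (2*9²)*233 = (2 + 224*225)/225 + (2*81)*233 = (2 + 50400)/225 + 162*233 = (1/225)*50402 + 37746 = 50402/225 + 37746 = 8543252/225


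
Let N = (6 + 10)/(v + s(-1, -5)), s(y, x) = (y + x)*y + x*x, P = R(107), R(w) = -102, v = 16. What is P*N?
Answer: -1632/47 ≈ -34.723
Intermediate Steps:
P = -102
s(y, x) = x**2 + y*(x + y) (s(y, x) = (x + y)*y + x**2 = y*(x + y) + x**2 = x**2 + y*(x + y))
N = 16/47 (N = (6 + 10)/(16 + ((-5)**2 + (-1)**2 - 5*(-1))) = 16/(16 + (25 + 1 + 5)) = 16/(16 + 31) = 16/47 ≈ 0.34043)
P*N = -102*16/47 = -1632/47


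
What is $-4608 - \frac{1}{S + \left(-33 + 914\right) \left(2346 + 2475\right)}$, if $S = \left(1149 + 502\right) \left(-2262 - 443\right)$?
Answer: $- \frac{1007557631}{218654} \approx -4608.0$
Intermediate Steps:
$S = -4465955$ ($S = 1651 \left(-2705\right) = -4465955$)
$-4608 - \frac{1}{S + \left(-33 + 914\right) \left(2346 + 2475\right)} = -4608 - \frac{1}{-4465955 + \left(-33 + 914\right) \left(2346 + 2475\right)} = -4608 - \frac{1}{-4465955 + 881 \cdot 4821} = -4608 - \frac{1}{-4465955 + 4247301} = -4608 - \frac{1}{-218654} = -4608 - - \frac{1}{218654} = -4608 + \frac{1}{218654} = - \frac{1007557631}{218654}$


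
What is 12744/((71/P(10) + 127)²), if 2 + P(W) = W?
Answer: 815616/1181569 ≈ 0.69028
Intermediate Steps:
P(W) = -2 + W
12744/((71/P(10) + 127)²) = 12744/((71/(-2 + 10) + 127)²) = 12744/((71/8 + 127)²) = 12744/((1087/8)²) = 12744/(1181569/64) = 12744*(64/1181569) = 815616/1181569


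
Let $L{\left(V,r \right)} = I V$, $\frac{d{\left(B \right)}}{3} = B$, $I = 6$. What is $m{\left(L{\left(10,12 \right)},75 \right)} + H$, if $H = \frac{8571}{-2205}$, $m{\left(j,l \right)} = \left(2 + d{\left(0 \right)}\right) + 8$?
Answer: $\frac{4493}{735} \approx 6.1129$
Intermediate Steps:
$d{\left(B \right)} = 3 B$
$L{\left(V,r \right)} = 6 V$
$m{\left(j,l \right)} = 10$ ($m{\left(j,l \right)} = \left(2 + 3 \cdot 0\right) + 8 = \left(2 + 0\right) + 8 = 2 + 8 = 10$)
$H = - \frac{2857}{735}$ ($H = 8571 \left(- \frac{1}{2205}\right) = - \frac{2857}{735} \approx -3.8871$)
$m{\left(L{\left(10,12 \right)},75 \right)} + H = 10 - \frac{2857}{735} = \frac{4493}{735}$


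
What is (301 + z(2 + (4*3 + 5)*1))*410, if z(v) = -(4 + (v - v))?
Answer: 121770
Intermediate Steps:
z(v) = -4 (z(v) = -(4 + 0) = -1*4 = -4)
(301 + z(2 + (4*3 + 5)*1))*410 = (301 - 4)*410 = 297*410 = 121770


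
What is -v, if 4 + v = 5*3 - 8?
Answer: -3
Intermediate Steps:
v = 3 (v = -4 + (5*3 - 8) = -4 + (15 - 8) = -4 + 7 = 3)
-v = -1*3 = -3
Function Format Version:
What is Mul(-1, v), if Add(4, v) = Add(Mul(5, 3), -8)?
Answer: -3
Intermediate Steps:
v = 3 (v = Add(-4, Add(Mul(5, 3), -8)) = Add(-4, Add(15, -8)) = Add(-4, 7) = 3)
Mul(-1, v) = Mul(-1, 3) = -3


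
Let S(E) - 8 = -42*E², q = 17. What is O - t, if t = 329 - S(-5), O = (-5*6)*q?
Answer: -1881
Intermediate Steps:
S(E) = 8 - 42*E²
O = -510 (O = -5*6*17 = -30*17 = -510)
t = 1371 (t = 329 - (8 - 42*(-5)²) = 329 - (8 - 42*25) = 329 - (8 - 1050) = 329 - 1*(-1042) = 329 + 1042 = 1371)
O - t = -510 - 1*1371 = -510 - 1371 = -1881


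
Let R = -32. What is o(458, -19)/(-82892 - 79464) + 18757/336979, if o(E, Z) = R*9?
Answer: 785590361/13677640631 ≈ 0.057436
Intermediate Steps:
o(E, Z) = -288 (o(E, Z) = -32*9 = -288)
o(458, -19)/(-82892 - 79464) + 18757/336979 = -288/(-82892 - 79464) + 18757/336979 = -288/(-162356) + 18757*(1/336979) = -288*(-1/162356) + 18757/336979 = 72/40589 + 18757/336979 = 785590361/13677640631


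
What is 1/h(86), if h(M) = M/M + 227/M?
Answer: 86/313 ≈ 0.27476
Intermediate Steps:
h(M) = 1 + 227/M
1/h(86) = 1/((227 + 86)/86) = 1/((1/86)*313) = 1/(313/86) = 86/313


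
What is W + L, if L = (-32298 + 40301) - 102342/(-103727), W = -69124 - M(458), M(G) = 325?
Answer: -6373506900/103727 ≈ -61445.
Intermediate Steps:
W = -69449 (W = -69124 - 1*325 = -69124 - 325 = -69449)
L = 830229523/103727 (L = 8003 - 102342*(-1/103727) = 8003 + 102342/103727 = 830229523/103727 ≈ 8004.0)
W + L = -69449 + 830229523/103727 = -6373506900/103727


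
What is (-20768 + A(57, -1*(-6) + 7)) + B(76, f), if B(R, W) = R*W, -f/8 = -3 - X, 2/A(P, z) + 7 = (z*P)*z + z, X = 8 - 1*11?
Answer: -200182750/9639 ≈ -20768.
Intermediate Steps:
X = -3 (X = 8 - 11 = -3)
A(P, z) = 2/(-7 + z + P*z**2) (A(P, z) = 2/(-7 + ((z*P)*z + z)) = 2/(-7 + ((P*z)*z + z)) = 2/(-7 + (P*z**2 + z)) = 2/(-7 + (z + P*z**2)) = 2/(-7 + z + P*z**2))
f = 0 (f = -8*(-3 - 1*(-3)) = -8*(-3 + 3) = -8*0 = 0)
(-20768 + A(57, -1*(-6) + 7)) + B(76, f) = (-20768 + 2/(-7 + (-1*(-6) + 7) + 57*(-1*(-6) + 7)**2)) + 76*0 = (-20768 + 2/(-7 + (6 + 7) + 57*(6 + 7)**2)) + 0 = (-20768 + 2/(-7 + 13 + 57*13**2)) + 0 = (-20768 + 2/(-7 + 13 + 57*169)) + 0 = (-20768 + 2/(-7 + 13 + 9633)) + 0 = (-20768 + 2/9639) + 0 = -200182750/9639 + 0 = -200182750/9639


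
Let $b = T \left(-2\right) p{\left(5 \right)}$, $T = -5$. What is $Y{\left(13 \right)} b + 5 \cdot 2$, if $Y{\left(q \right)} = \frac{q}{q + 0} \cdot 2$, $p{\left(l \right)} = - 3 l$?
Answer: $-290$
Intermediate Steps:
$Y{\left(q \right)} = 2$ ($Y{\left(q \right)} = \frac{q}{q} 2 = 1 \cdot 2 = 2$)
$b = -150$ ($b = \left(-5\right) \left(-2\right) \left(\left(-3\right) 5\right) = 10 \left(-15\right) = -150$)
$Y{\left(13 \right)} b + 5 \cdot 2 = 2 \left(-150\right) + 5 \cdot 2 = -300 + 10 = -290$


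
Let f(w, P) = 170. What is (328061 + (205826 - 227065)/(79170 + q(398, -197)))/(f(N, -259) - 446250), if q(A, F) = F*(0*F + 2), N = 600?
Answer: -25843312097/35140398080 ≈ -0.73543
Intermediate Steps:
q(A, F) = 2*F (q(A, F) = F*(0 + 2) = F*2 = 2*F)
(328061 + (205826 - 227065)/(79170 + q(398, -197)))/(f(N, -259) - 446250) = (328061 + (205826 - 227065)/(79170 + 2*(-197)))/(170 - 446250) = (328061 - 21239/(79170 - 394))/(-446080) = (328061 - 21239/78776)*(-1/446080) = (25843312097/78776)*(-1/446080) = -25843312097/35140398080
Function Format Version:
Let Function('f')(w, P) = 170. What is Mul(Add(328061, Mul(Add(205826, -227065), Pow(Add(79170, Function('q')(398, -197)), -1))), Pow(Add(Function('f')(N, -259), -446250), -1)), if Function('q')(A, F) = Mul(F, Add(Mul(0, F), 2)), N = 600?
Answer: Rational(-25843312097, 35140398080) ≈ -0.73543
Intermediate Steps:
Function('q')(A, F) = Mul(2, F) (Function('q')(A, F) = Mul(F, Add(0, 2)) = Mul(F, 2) = Mul(2, F))
Mul(Add(328061, Mul(Add(205826, -227065), Pow(Add(79170, Function('q')(398, -197)), -1))), Pow(Add(Function('f')(N, -259), -446250), -1)) = Mul(Add(328061, Mul(Add(205826, -227065), Pow(Add(79170, Mul(2, -197)), -1))), Pow(Add(170, -446250), -1)) = Mul(Add(328061, Mul(-21239, Pow(Add(79170, -394), -1))), Pow(-446080, -1)) = Mul(Add(328061, Mul(-21239, Pow(78776, -1))), Rational(-1, 446080)) = Mul(Add(328061, Mul(-21239, Rational(1, 78776))), Rational(-1, 446080)) = Mul(Add(328061, Rational(-21239, 78776)), Rational(-1, 446080)) = Mul(Rational(25843312097, 78776), Rational(-1, 446080)) = Rational(-25843312097, 35140398080)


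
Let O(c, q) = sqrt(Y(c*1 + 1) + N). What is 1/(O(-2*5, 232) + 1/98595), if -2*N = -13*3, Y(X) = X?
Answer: -197190/204140454523 + 9720974025*sqrt(42)/204140454523 ≈ 0.30861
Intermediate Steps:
N = 39/2 (N = -(-13)*3/2 = -1/2*(-39) = 39/2 ≈ 19.500)
O(c, q) = sqrt(41/2 + c) (O(c, q) = sqrt((c*1 + 1) + 39/2) = sqrt((c + 1) + 39/2) = sqrt((1 + c) + 39/2) = sqrt(41/2 + c))
1/(O(-2*5, 232) + 1/98595) = 1/(sqrt(82 + 4*(-2*5))/2 + 1/98595) = 1/(sqrt(82 + 4*(-10))/2 + 1/98595) = 1/(sqrt(82 - 40)/2 + 1/98595) = 1/(sqrt(42)/2 + 1/98595) = 1/(1/98595 + sqrt(42)/2)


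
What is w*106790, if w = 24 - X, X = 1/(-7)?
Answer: 18047510/7 ≈ 2.5782e+6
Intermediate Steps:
X = -⅐ ≈ -0.14286
w = 169/7 (w = 24 - 1*(-⅐) = 24 + ⅐ = 169/7 ≈ 24.143)
w*106790 = (169/7)*106790 = 18047510/7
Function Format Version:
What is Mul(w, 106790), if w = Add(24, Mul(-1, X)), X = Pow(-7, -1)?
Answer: Rational(18047510, 7) ≈ 2.5782e+6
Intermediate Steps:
X = Rational(-1, 7) ≈ -0.14286
w = Rational(169, 7) (w = Add(24, Mul(-1, Rational(-1, 7))) = Add(24, Rational(1, 7)) = Rational(169, 7) ≈ 24.143)
Mul(w, 106790) = Mul(Rational(169, 7), 106790) = Rational(18047510, 7)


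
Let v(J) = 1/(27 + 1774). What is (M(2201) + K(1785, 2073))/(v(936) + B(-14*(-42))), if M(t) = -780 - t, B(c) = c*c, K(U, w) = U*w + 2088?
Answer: 6662641012/622684945 ≈ 10.700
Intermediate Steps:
K(U, w) = 2088 + U*w
v(J) = 1/1801
B(c) = c²
(M(2201) + K(1785, 2073))/(v(936) + B(-14*(-42))) = ((-780 - 1*2201) + (2088 + 1785*2073))/(1/1801 + (-14*(-42))²) = ((-780 - 2201) + (2088 + 3700305))/(1/1801 + 588²) = (-2981 + 3702393)/(1/1801 + 345744) = 3699412/(622684945/1801) = 3699412*(1801/622684945) = 6662641012/622684945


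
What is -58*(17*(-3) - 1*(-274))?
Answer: -12934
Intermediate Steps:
-58*(17*(-3) - 1*(-274)) = -58*(-51 + 274) = -58*223 = -12934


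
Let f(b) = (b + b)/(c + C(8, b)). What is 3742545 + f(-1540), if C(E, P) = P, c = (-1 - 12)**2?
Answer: 5131032275/1371 ≈ 3.7425e+6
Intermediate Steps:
c = 169 (c = (-13)**2 = 169)
f(b) = 2*b/(169 + b) (f(b) = (b + b)/(169 + b) = (2*b)/(169 + b) = 2*b/(169 + b))
3742545 + f(-1540) = 3742545 + 2*(-1540)/(169 - 1540) = 3742545 + 2*(-1540)/(-1371) = 3742545 + 2*(-1540)*(-1/1371) = 3742545 + 3080/1371 = 5131032275/1371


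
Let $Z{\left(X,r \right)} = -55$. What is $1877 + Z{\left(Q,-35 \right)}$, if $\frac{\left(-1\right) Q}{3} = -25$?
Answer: $1822$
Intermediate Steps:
$Q = 75$ ($Q = \left(-3\right) \left(-25\right) = 75$)
$1877 + Z{\left(Q,-35 \right)} = 1877 - 55 = 1822$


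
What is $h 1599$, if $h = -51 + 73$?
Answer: $35178$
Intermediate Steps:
$h = 22$
$h 1599 = 22 \cdot 1599 = 35178$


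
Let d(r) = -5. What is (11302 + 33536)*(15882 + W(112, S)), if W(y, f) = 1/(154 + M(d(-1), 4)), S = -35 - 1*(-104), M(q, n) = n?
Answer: 56257274583/79 ≈ 7.1212e+8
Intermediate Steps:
S = 69 (S = -35 + 104 = 69)
W(y, f) = 1/158 (W(y, f) = 1/(154 + 4) = 1/158)
(11302 + 33536)*(15882 + W(112, S)) = (11302 + 33536)*(15882 + 1/158) = 44838*(2509357/158) = 56257274583/79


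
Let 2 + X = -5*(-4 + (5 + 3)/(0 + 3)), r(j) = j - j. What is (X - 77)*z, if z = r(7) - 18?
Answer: 1302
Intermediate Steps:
r(j) = 0
z = -18 (z = 0 - 18 = -18)
X = 14/3 (X = -2 - 5*(-4 + (5 + 3)/(0 + 3)) = -2 - 5*(-4 + 8/3) = -2 - 5*(-4/3) = -2 + 20/3 = 14/3 ≈ 4.6667)
(X - 77)*z = (14/3 - 77)*(-18) = -217/3*(-18) = 1302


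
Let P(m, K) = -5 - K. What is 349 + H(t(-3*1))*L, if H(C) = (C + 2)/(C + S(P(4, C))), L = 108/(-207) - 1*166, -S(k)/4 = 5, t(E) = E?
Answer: 180791/529 ≈ 341.76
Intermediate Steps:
S(k) = -20 (S(k) = -4*5 = -20)
L = -3830/23 (L = 108*(-1/207) - 166 = -12/23 - 166 = -3830/23 ≈ -166.52)
H(C) = (2 + C)/(-20 + C) (H(C) = (C + 2)/(C - 20) = (2 + C)/(-20 + C))
349 + H(t(-3*1))*L = 349 + ((2 - 3*1)/(-20 - 3*1))*(-3830/23) = 349 + ((2 - 3)/(-20 - 3))*(-3830/23) = 349 + (-1/(-23))*(-3830/23) = 349 - 1/23*(-1)*(-3830/23) = 349 + (1/23)*(-3830/23) = 349 - 3830/529 = 180791/529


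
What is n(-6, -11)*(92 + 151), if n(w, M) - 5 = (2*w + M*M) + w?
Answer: 26244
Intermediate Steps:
n(w, M) = 5 + M² + 3*w (n(w, M) = 5 + ((2*w + M*M) + w) = 5 + ((2*w + M²) + w) = 5 + ((M² + 2*w) + w) = 5 + (M² + 3*w) = 5 + M² + 3*w)
n(-6, -11)*(92 + 151) = (5 + (-11)² + 3*(-6))*(92 + 151) = (5 + 121 - 18)*243 = 108*243 = 26244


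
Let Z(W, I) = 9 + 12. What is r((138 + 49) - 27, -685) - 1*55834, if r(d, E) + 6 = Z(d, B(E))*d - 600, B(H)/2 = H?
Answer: -53080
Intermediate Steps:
B(H) = 2*H
Z(W, I) = 21
r(d, E) = -606 + 21*d (r(d, E) = -6 + (21*d - 600) = -6 + (-600 + 21*d) = -606 + 21*d)
r((138 + 49) - 27, -685) - 1*55834 = (-606 + 21*((138 + 49) - 27)) - 1*55834 = (-606 + 21*(187 - 27)) - 55834 = (-606 + 21*160) - 55834 = (-606 + 3360) - 55834 = 2754 - 55834 = -53080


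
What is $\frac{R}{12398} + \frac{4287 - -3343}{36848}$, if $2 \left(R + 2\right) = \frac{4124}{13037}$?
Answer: $\frac{44013318043}{212708667416} \approx 0.20692$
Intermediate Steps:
$R = - \frac{24012}{13037}$ ($R = -2 + \frac{4124 \cdot \frac{1}{13037}}{2} = -2 + \frac{1}{2} \cdot \frac{4124}{13037} = -2 + \frac{2062}{13037} = - \frac{24012}{13037} \approx -1.8418$)
$\frac{R}{12398} + \frac{4287 - -3343}{36848} = - \frac{24012}{13037 \cdot 12398} + \frac{4287 - -3343}{36848} = \left(- \frac{24012}{13037}\right) \frac{1}{12398} + \left(4287 + 3343\right) \frac{1}{36848} = - \frac{12006}{80816363} + 7630 \cdot \frac{1}{36848} = - \frac{12006}{80816363} + \frac{545}{2632} = \frac{44013318043}{212708667416}$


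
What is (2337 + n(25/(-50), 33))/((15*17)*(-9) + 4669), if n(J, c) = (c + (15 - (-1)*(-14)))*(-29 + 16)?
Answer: 1895/2374 ≈ 0.79823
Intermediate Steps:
n(J, c) = -13 - 13*c (n(J, c) = (c + (15 - 1*14))*(-13) = (c + (15 - 14))*(-13) = (c + 1)*(-13) = (1 + c)*(-13) = -13 - 13*c)
(2337 + n(25/(-50), 33))/((15*17)*(-9) + 4669) = (2337 + (-13 - 13*33))/((15*17)*(-9) + 4669) = (2337 + (-13 - 429))/(255*(-9) + 4669) = (2337 - 442)/(-2295 + 4669) = 1895/2374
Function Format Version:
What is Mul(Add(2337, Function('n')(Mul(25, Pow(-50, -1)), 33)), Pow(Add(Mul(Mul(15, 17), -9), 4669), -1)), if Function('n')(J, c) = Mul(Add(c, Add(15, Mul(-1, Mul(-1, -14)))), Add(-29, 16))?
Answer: Rational(1895, 2374) ≈ 0.79823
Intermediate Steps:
Function('n')(J, c) = Add(-13, Mul(-13, c)) (Function('n')(J, c) = Mul(Add(c, Add(15, Mul(-1, 14))), -13) = Mul(Add(c, Add(15, -14)), -13) = Mul(Add(c, 1), -13) = Mul(Add(1, c), -13) = Add(-13, Mul(-13, c)))
Mul(Add(2337, Function('n')(Mul(25, Pow(-50, -1)), 33)), Pow(Add(Mul(Mul(15, 17), -9), 4669), -1)) = Mul(Add(2337, Add(-13, Mul(-13, 33))), Pow(Add(Mul(Mul(15, 17), -9), 4669), -1)) = Mul(Add(2337, Add(-13, -429)), Pow(Add(Mul(255, -9), 4669), -1)) = Mul(Add(2337, -442), Pow(Add(-2295, 4669), -1)) = Mul(1895, Pow(2374, -1)) = Mul(1895, Rational(1, 2374)) = Rational(1895, 2374)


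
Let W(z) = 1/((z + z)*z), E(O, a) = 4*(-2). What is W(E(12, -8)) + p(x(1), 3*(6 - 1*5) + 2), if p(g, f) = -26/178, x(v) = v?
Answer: -1575/11392 ≈ -0.13825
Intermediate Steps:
E(O, a) = -8
p(g, f) = -13/89 (p(g, f) = -26*1/178 = -13/89)
W(z) = 1/(2*z**2) (W(z) = 1/(((2*z))*z) = (1/(2*z))/z = 1/(2*z**2))
W(E(12, -8)) + p(x(1), 3*(6 - 1*5) + 2) = (1/2)/(-8)**2 - 13/89 = (1/2)*(1/64) - 13/89 = 1/128 - 13/89 = -1575/11392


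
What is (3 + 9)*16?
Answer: 192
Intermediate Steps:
(3 + 9)*16 = 12*16 = 192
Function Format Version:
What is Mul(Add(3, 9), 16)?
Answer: 192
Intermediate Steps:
Mul(Add(3, 9), 16) = Mul(12, 16) = 192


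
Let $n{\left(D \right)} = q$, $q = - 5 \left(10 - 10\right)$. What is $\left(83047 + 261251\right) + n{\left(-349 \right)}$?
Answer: $344298$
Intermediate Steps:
$q = 0$ ($q = \left(-5\right) 0 = 0$)
$n{\left(D \right)} = 0$
$\left(83047 + 261251\right) + n{\left(-349 \right)} = \left(83047 + 261251\right) + 0 = 344298 + 0 = 344298$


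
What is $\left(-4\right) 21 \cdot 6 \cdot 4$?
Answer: $-2016$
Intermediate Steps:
$\left(-4\right) 21 \cdot 6 \cdot 4 = \left(-84\right) 24 = -2016$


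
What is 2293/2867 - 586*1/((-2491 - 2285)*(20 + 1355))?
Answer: 7529905531/9413794500 ≈ 0.79988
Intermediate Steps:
2293/2867 - 586*1/((-2491 - 2285)*(20 + 1355)) = 2293*(1/2867) - 586/((-4776*1375)) = 2293/2867 - 586/(-6567000) = 2293/2867 - 586*(-1/6567000) = 2293/2867 + 293/3283500 = 7529905531/9413794500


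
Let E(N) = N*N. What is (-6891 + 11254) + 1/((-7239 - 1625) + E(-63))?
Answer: 21356884/4895 ≈ 4363.0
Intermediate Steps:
E(N) = N²
(-6891 + 11254) + 1/((-7239 - 1625) + E(-63)) = (-6891 + 11254) + 1/((-7239 - 1625) + (-63)²) = 4363 + 1/(-8864 + 3969) = 4363 + 1/(-4895) = 4363 - 1/4895 = 21356884/4895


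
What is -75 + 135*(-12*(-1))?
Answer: 1545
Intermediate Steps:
-75 + 135*(-12*(-1)) = -75 + 135*12 = -75 + 1620 = 1545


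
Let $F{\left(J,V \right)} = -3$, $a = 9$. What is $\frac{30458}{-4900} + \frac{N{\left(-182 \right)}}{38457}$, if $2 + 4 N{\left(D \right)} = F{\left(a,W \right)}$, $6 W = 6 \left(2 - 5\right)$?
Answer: $- \frac{1171329431}{188439300} \approx -6.216$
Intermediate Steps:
$W = -3$ ($W = \frac{6 \left(2 - 5\right)}{6} = \frac{6 \left(-3\right)}{6} = \frac{1}{6} \left(-18\right) = -3$)
$N{\left(D \right)} = - \frac{5}{4}$ ($N{\left(D \right)} = - \frac{1}{2} + \frac{1}{4} \left(-3\right) = - \frac{1}{2} - \frac{3}{4} = - \frac{5}{4}$)
$\frac{30458}{-4900} + \frac{N{\left(-182 \right)}}{38457} = \frac{30458}{-4900} - \frac{5}{4 \cdot 38457} = 30458 \left(- \frac{1}{4900}\right) - \frac{5}{153828} = - \frac{15229}{2450} - \frac{5}{153828} = - \frac{1171329431}{188439300}$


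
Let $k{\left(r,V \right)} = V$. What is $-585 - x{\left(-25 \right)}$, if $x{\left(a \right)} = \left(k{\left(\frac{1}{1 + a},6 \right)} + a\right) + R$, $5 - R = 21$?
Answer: $-550$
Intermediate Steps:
$R = -16$ ($R = 5 - 21 = -16$)
$x{\left(a \right)} = -10 + a$ ($x{\left(a \right)} = \left(6 + a\right) - 16 = -10 + a$)
$-585 - x{\left(-25 \right)} = -585 - \left(-10 - 25\right) = -585 - -35 = -585 + 35 = -550$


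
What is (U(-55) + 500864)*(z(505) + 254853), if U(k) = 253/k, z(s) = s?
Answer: 639492273326/5 ≈ 1.2790e+11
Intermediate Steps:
(U(-55) + 500864)*(z(505) + 254853) = (253/(-55) + 500864)*(505 + 254853) = (253*(-1/55) + 500864)*255358 = (-23/5 + 500864)*255358 = (2504297/5)*255358 = 639492273326/5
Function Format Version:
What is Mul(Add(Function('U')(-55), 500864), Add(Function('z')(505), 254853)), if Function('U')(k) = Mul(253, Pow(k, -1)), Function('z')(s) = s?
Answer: Rational(639492273326, 5) ≈ 1.2790e+11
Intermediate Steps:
Mul(Add(Function('U')(-55), 500864), Add(Function('z')(505), 254853)) = Mul(Add(Mul(253, Pow(-55, -1)), 500864), Add(505, 254853)) = Mul(Add(Mul(253, Rational(-1, 55)), 500864), 255358) = Mul(Add(Rational(-23, 5), 500864), 255358) = Mul(Rational(2504297, 5), 255358) = Rational(639492273326, 5)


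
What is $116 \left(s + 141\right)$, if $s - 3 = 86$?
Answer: $26680$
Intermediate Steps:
$s = 89$ ($s = 3 + 86 = 89$)
$116 \left(s + 141\right) = 116 \left(89 + 141\right) = 116 \cdot 230 = 26680$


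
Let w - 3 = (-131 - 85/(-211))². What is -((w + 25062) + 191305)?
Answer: -10392341906/44521 ≈ -2.3343e+5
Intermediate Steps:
w = 759466699/44521 (w = 3 + (-131 - 85/(-211))² = 3 + (-131 - 85*(-1/211))² = 3 + (-131 + 85/211)² = 3 + (-27556/211)² = 3 + 759333136/44521 = 759466699/44521 ≈ 17059.)
-((w + 25062) + 191305) = -((759466699/44521 + 25062) + 191305) = -(1875252001/44521 + 191305) = -1*10392341906/44521 = -10392341906/44521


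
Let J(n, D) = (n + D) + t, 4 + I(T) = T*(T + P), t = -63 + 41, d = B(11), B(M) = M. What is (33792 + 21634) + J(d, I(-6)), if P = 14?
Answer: 55363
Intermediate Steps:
d = 11
t = -22
I(T) = -4 + T*(14 + T) (I(T) = -4 + T*(T + 14) = -4 + T*(14 + T))
J(n, D) = -22 + D + n (J(n, D) = (n + D) - 22 = (D + n) - 22 = -22 + D + n)
(33792 + 21634) + J(d, I(-6)) = (33792 + 21634) + (-22 + (-4 + (-6)² + 14*(-6)) + 11) = 55426 + (-22 + (-4 + 36 - 84) + 11) = 55426 + (-22 - 52 + 11) = 55426 - 63 = 55363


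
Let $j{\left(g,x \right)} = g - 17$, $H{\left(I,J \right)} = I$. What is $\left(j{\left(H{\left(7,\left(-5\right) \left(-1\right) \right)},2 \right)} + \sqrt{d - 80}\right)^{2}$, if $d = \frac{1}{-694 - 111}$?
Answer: $\frac{\left(8050 - i \sqrt{51842805}\right)^{2}}{648025} \approx 19.999 - 178.89 i$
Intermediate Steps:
$d = - \frac{1}{805}$ ($d = \frac{1}{-805} = - \frac{1}{805} \approx -0.0012422$)
$j{\left(g,x \right)} = -17 + g$ ($j{\left(g,x \right)} = g - 17 = -17 + g$)
$\left(j{\left(H{\left(7,\left(-5\right) \left(-1\right) \right)},2 \right)} + \sqrt{d - 80}\right)^{2} = \left(\left(-17 + 7\right) + \sqrt{- \frac{1}{805} - 80}\right)^{2} = \left(-10 + \sqrt{- \frac{64401}{805}}\right)^{2} = \left(-10 + \frac{i \sqrt{51842805}}{805}\right)^{2}$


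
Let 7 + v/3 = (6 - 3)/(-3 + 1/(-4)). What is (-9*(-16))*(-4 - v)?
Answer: 37008/13 ≈ 2846.8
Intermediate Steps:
v = -309/13 (v = -21 + 3*((6 - 3)/(-3 + 1/(-4))) = -21 + 3*(3/(-3 - 1/4)) = -21 + 3*(3/(-13/4)) = -21 + 3*(3*(-4/13)) = -21 + 3*(-12/13) = -21 - 36/13 = -309/13 ≈ -23.769)
(-9*(-16))*(-4 - v) = (-9*(-16))*(-4 - 1*(-309/13)) = 144*(-4 + 309/13) = 144*(257/13) = 37008/13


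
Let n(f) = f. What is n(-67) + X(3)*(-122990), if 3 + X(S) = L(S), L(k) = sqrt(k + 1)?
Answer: 122923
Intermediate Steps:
L(k) = sqrt(1 + k)
X(S) = -3 + sqrt(1 + S)
n(-67) + X(3)*(-122990) = -67 + (-3 + sqrt(1 + 3))*(-122990) = -67 + (-3 + sqrt(4))*(-122990) = -67 + (-3 + 2)*(-122990) = -67 - 1*(-122990) = -67 + 122990 = 122923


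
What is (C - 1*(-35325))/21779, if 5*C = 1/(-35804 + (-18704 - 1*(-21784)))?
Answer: 5779876499/3563479980 ≈ 1.6220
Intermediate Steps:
C = -1/163620 (C = 1/(5*(-35804 + (-18704 - 1*(-21784)))) = 1/(5*(-35804 + (-18704 + 21784))) = 1/(5*(-35804 + 3080)) = (1/5)/(-32724) = (1/5)*(-1/32724) = -1/163620 ≈ -6.1117e-6)
(C - 1*(-35325))/21779 = (-1/163620 - 1*(-35325))/21779 = (-1/163620 + 35325)*(1/21779) = (5779876499/163620)*(1/21779) = 5779876499/3563479980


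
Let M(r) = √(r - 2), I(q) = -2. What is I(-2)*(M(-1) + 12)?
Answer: -24 - 2*I*√3 ≈ -24.0 - 3.4641*I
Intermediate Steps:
M(r) = √(-2 + r)
I(-2)*(M(-1) + 12) = -2*(√(-2 - 1) + 12) = -2*(√(-3) + 12) = -2*(I*√3 + 12) = -2*(12 + I*√3) = -24 - 2*I*√3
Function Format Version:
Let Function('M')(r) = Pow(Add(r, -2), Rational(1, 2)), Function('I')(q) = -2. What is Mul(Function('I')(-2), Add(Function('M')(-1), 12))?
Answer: Add(-24, Mul(-2, I, Pow(3, Rational(1, 2)))) ≈ Add(-24.000, Mul(-3.4641, I))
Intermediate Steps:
Function('M')(r) = Pow(Add(-2, r), Rational(1, 2))
Mul(Function('I')(-2), Add(Function('M')(-1), 12)) = Mul(-2, Add(Pow(Add(-2, -1), Rational(1, 2)), 12)) = Mul(-2, Add(Pow(-3, Rational(1, 2)), 12)) = Mul(-2, Add(Mul(I, Pow(3, Rational(1, 2))), 12)) = Mul(-2, Add(12, Mul(I, Pow(3, Rational(1, 2))))) = Add(-24, Mul(-2, I, Pow(3, Rational(1, 2))))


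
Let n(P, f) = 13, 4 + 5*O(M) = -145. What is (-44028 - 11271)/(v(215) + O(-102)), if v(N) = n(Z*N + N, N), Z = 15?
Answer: 92165/28 ≈ 3291.6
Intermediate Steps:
O(M) = -149/5 (O(M) = -⅘ + (⅕)*(-145) = -⅘ - 29 = -149/5)
v(N) = 13
(-44028 - 11271)/(v(215) + O(-102)) = (-44028 - 11271)/(13 - 149/5) = -55299/(-84/5) = -55299*(-5/84) = 92165/28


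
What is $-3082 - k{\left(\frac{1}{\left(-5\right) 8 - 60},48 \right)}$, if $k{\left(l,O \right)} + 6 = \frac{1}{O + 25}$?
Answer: $- \frac{224549}{73} \approx -3076.0$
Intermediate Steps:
$k{\left(l,O \right)} = -6 + \frac{1}{25 + O}$ ($k{\left(l,O \right)} = -6 + \frac{1}{O + 25} = -6 + \frac{1}{25 + O}$)
$-3082 - k{\left(\frac{1}{\left(-5\right) 8 - 60},48 \right)} = -3082 - \frac{-149 - 288}{25 + 48} = -3082 - \frac{-149 - 288}{73} = -3082 - \frac{1}{73} \left(-437\right) = -3082 - - \frac{437}{73} = -3082 + \frac{437}{73} = - \frac{224549}{73}$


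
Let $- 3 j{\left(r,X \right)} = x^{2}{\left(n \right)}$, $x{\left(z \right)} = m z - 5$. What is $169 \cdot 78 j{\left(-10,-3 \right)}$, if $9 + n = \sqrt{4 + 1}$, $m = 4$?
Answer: $-7737834 + 1441232 \sqrt{5} \approx -4.5151 \cdot 10^{6}$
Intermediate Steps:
$n = -9 + \sqrt{5}$ ($n = -9 + \sqrt{4 + 1} = -9 + \sqrt{5} \approx -6.7639$)
$x{\left(z \right)} = -5 + 4 z$ ($x{\left(z \right)} = 4 z - 5 = -5 + 4 z$)
$j{\left(r,X \right)} = - \frac{\left(-41 + 4 \sqrt{5}\right)^{2}}{3}$ ($j{\left(r,X \right)} = - \frac{\left(-5 + 4 \left(-9 + \sqrt{5}\right)\right)^{2}}{3} = - \frac{\left(-5 - \left(36 - 4 \sqrt{5}\right)\right)^{2}}{3} = - \frac{\left(-41 + 4 \sqrt{5}\right)^{2}}{3}$)
$169 \cdot 78 j{\left(-10,-3 \right)} = 169 \cdot 78 \left(-587 + \frac{328 \sqrt{5}}{3}\right) = 13182 \left(-587 + \frac{328 \sqrt{5}}{3}\right) = -7737834 + 1441232 \sqrt{5}$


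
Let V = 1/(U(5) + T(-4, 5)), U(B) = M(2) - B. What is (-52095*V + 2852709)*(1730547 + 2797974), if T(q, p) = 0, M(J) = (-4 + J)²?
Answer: 13154465914884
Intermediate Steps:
U(B) = 4 - B (U(B) = (-4 + 2)² - B = (-2)² - B = 4 - B)
V = -1 (V = 1/((4 - 1*5) + 0) = 1/((4 - 5) + 0) = 1/(-1 + 0) = 1/(-1) = -1)
(-52095*V + 2852709)*(1730547 + 2797974) = (-52095*(-1) + 2852709)*(1730547 + 2797974) = (52095 + 2852709)*4528521 = 2904804*4528521 = 13154465914884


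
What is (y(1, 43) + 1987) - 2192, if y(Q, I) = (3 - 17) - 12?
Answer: -231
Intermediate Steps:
y(Q, I) = -26 (y(Q, I) = -14 - 12 = -26)
(y(1, 43) + 1987) - 2192 = (-26 + 1987) - 2192 = 1961 - 2192 = -231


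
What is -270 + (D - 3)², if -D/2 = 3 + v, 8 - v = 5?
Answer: -45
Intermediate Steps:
v = 3 (v = 8 - 1*5 = 8 - 5 = 3)
D = -12 (D = -2*(3 + 3) = -2*6 = -12)
-270 + (D - 3)² = -270 + (-12 - 3)² = -270 + (-15)² = -270 + 225 = -45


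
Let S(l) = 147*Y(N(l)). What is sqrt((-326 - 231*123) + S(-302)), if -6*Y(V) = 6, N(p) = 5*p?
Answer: I*sqrt(28886) ≈ 169.96*I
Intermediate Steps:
Y(V) = -1 (Y(V) = -1/6*6 = -1)
S(l) = -147 (S(l) = 147*(-1) = -147)
sqrt((-326 - 231*123) + S(-302)) = sqrt((-326 - 231*123) - 147) = sqrt((-326 - 28413) - 147) = sqrt(-28739 - 147) = sqrt(-28886) = I*sqrt(28886)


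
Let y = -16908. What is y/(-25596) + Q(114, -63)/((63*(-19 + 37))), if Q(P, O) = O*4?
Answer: 935/2133 ≈ 0.43835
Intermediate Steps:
Q(P, O) = 4*O
y/(-25596) + Q(114, -63)/((63*(-19 + 37))) = -16908/(-25596) + (4*(-63))/((63*(-19 + 37))) = -16908*(-1/25596) - 252/(63*18) = 1409/2133 - 252/1134 = 1409/2133 - 252*1/1134 = 1409/2133 - 2/9 = 935/2133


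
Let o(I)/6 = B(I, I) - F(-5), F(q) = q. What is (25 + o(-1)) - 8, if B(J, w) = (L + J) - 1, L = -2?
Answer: 23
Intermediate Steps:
B(J, w) = -3 + J (B(J, w) = (-2 + J) - 1 = -3 + J)
o(I) = 12 + 6*I (o(I) = 6*((-3 + I) - 1*(-5)) = 6*((-3 + I) + 5) = 6*(2 + I) = 12 + 6*I)
(25 + o(-1)) - 8 = (25 + (12 + 6*(-1))) - 8 = (25 + (12 - 6)) - 8 = (25 + 6) - 8 = 31 - 8 = 23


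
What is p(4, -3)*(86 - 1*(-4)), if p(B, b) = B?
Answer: 360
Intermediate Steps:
p(4, -3)*(86 - 1*(-4)) = 4*(86 - 1*(-4)) = 4*(86 + 4) = 4*90 = 360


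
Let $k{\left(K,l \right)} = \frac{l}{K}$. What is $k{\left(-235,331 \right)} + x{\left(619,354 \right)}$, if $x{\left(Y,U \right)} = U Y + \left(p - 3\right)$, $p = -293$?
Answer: $\frac{51424719}{235} \approx 2.1883 \cdot 10^{5}$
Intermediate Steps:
$x{\left(Y,U \right)} = -296 + U Y$ ($x{\left(Y,U \right)} = U Y - 296 = -296 + U Y$)
$k{\left(-235,331 \right)} + x{\left(619,354 \right)} = \frac{331}{-235} + \left(-296 + 354 \cdot 619\right) = 331 \left(- \frac{1}{235}\right) + \left(-296 + 219126\right) = - \frac{331}{235} + 218830 = \frac{51424719}{235}$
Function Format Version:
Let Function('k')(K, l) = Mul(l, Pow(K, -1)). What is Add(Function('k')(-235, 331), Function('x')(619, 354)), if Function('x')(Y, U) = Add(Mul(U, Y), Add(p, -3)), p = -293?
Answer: Rational(51424719, 235) ≈ 2.1883e+5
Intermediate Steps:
Function('x')(Y, U) = Add(-296, Mul(U, Y)) (Function('x')(Y, U) = Add(Mul(U, Y), Add(-293, -3)) = Add(Mul(U, Y), -296) = Add(-296, Mul(U, Y)))
Add(Function('k')(-235, 331), Function('x')(619, 354)) = Add(Mul(331, Pow(-235, -1)), Add(-296, Mul(354, 619))) = Add(Mul(331, Rational(-1, 235)), Add(-296, 219126)) = Add(Rational(-331, 235), 218830) = Rational(51424719, 235)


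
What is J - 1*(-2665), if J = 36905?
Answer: 39570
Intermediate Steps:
J - 1*(-2665) = 36905 - 1*(-2665) = 36905 + 2665 = 39570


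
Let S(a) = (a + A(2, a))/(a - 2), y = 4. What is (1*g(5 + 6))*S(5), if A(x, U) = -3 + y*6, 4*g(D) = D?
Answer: 143/6 ≈ 23.833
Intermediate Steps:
g(D) = D/4
A(x, U) = 21 (A(x, U) = -3 + 4*6 = -3 + 24 = 21)
S(a) = (21 + a)/(-2 + a) (S(a) = (a + 21)/(a - 2) = (21 + a)/(-2 + a))
(1*g(5 + 6))*S(5) = (1*((5 + 6)/4))*((21 + 5)/(-2 + 5)) = (1*((¼)*11))*(26/3) = (1*(11/4))*((⅓)*26) = (11/4)*(26/3) = 143/6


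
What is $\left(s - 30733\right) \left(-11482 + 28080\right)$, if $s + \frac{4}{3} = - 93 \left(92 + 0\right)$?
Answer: $- \frac{1956422858}{3} \approx -6.5214 \cdot 10^{8}$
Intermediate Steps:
$s = - \frac{25672}{3}$ ($s = - \frac{4}{3} - 93 \left(92 + 0\right) = - \frac{4}{3} - 8556 = - \frac{25672}{3} \approx -8557.3$)
$\left(s - 30733\right) \left(-11482 + 28080\right) = \left(- \frac{25672}{3} - 30733\right) \left(-11482 + 28080\right) = \left(- \frac{117871}{3}\right) 16598 = - \frac{1956422858}{3}$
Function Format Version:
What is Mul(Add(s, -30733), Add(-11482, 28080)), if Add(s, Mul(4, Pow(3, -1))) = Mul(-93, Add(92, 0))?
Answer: Rational(-1956422858, 3) ≈ -6.5214e+8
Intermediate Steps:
s = Rational(-25672, 3) (s = Add(Rational(-4, 3), Mul(-93, Add(92, 0))) = Add(Rational(-4, 3), Mul(-93, 92)) = Add(Rational(-4, 3), -8556) = Rational(-25672, 3) ≈ -8557.3)
Mul(Add(s, -30733), Add(-11482, 28080)) = Mul(Add(Rational(-25672, 3), -30733), Add(-11482, 28080)) = Mul(Rational(-117871, 3), 16598) = Rational(-1956422858, 3)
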